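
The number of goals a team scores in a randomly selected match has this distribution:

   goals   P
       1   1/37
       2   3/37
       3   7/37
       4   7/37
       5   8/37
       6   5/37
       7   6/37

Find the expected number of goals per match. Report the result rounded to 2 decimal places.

4.54

E[X] = (1/37)·1 + (3/37)·2 + (7/37)·3 + (7/37)·4 + (8/37)·5 + (5/37)·6 + (6/37)·7
     = 168/37 ≈ 4.54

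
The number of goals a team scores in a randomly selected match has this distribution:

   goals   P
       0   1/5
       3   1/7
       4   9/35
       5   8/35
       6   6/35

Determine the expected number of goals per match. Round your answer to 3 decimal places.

E[X] = (1/5)·0 + (1/7)·3 + (9/35)·4 + (8/35)·5 + (6/35)·6
     = 127/35 ≈ 3.629

3.629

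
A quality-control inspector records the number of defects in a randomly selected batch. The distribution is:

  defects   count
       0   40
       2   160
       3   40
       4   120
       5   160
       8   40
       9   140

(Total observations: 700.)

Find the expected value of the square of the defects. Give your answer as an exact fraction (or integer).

Total = 700, so P(defects=0) = 40/700, etc.
E[X²] = (2/35)·0 + (8/35)·4 + (2/35)·9 + (6/35)·16 + (8/35)·25 + (2/35)·64 + (1/5)·81
     = 1041/35

1041/35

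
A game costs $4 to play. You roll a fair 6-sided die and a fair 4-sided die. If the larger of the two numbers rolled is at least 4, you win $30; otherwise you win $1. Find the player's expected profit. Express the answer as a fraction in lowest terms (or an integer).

121/8 dollars

E[payout] = (3/8)·1 + (5/8)·30 = 153/8
Expected profit = 153/8 − 4 = 121/8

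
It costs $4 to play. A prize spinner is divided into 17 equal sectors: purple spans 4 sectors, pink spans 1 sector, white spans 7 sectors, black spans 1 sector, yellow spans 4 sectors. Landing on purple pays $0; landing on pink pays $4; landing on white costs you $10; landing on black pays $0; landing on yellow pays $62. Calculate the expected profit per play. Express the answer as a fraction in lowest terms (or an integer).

114/17 dollars

E[payout] = (4/17)·0 + (1/17)·4 + (7/17)·(-10) + (1/17)·0 + (4/17)·62 = 182/17
Expected profit = 182/17 − 4 = 114/17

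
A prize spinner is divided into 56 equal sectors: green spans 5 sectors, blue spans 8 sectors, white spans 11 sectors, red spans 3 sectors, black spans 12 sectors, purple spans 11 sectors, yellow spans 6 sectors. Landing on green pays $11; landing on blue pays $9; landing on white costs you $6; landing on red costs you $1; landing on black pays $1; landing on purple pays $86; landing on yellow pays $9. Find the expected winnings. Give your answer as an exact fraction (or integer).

E[payout] = (5/56)·11 + (8/56)·9 + (11/56)·(-6) + (3/56)·(-1) + (12/56)·1 + (11/56)·86 + (6/56)·9 = 535/28

535/28 dollars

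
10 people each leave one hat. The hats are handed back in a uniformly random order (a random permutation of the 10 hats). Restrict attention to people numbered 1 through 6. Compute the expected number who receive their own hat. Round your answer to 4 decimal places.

0.6000

Let Xᵢ = 1 if person i gets their own hat. For each i, P(Xᵢ=1) = 1/10.
By linearity of expectation, E[X₁+…+X_6] = 6·(1/10) = 3/5.
≈ 0.6000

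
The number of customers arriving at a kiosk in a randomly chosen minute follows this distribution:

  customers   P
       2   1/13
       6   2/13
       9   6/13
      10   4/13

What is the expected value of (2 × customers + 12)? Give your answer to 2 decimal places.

28.62

E[2x+12] = (1/13)·16 + (2/13)·24 + (6/13)·30 + (4/13)·32
     = 372/13 ≈ 28.62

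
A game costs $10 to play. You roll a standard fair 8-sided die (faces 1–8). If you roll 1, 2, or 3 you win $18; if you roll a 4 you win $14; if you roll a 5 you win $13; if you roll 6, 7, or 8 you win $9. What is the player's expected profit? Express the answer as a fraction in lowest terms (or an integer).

E[payout] = (3/8)·9 + (1/8)·13 + (1/8)·14 + (3/8)·18 = 27/2
Expected profit = 27/2 − 10 = 7/2

7/2 dollars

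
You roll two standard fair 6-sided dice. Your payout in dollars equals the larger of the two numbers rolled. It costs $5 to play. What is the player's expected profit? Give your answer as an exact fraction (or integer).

-19/36 dollars

Distribution of the larger of the two numbers rolled: 1 w.p. 1/36, 2 w.p. 1/12, 3 w.p. 5/36, 4 w.p. 7/36, 5 w.p. 1/4, 6 w.p. 11/36
E[payout] = (1/36)·1 + (1/12)·2 + (5/36)·3 + (7/36)·4 + (1/4)·5 + (11/36)·6 = 161/36
Expected profit = 161/36 − 5 = -19/36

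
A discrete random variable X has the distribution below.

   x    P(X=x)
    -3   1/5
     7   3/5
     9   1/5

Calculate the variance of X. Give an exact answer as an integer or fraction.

456/25

E[X] = (1/5)·(-3) + (3/5)·7 + (1/5)·9 = 27/5
E[X²] = (1/5)·9 + (3/5)·49 + (1/5)·81 = 237/5
Var(X) = 237/5 − (27/5)² = 456/25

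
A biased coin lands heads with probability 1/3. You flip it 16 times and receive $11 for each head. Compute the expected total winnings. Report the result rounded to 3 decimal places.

$58.667

E[#heads] = 16·1/3 = 16/3 (linearity over flips).
E[winnings] = 11·16/3 = 176/3.
≈ 58.667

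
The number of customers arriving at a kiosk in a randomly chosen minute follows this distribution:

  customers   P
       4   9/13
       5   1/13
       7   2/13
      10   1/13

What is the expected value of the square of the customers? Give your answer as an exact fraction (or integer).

E[X²] = (9/13)·16 + (1/13)·25 + (2/13)·49 + (1/13)·100
     = 367/13

367/13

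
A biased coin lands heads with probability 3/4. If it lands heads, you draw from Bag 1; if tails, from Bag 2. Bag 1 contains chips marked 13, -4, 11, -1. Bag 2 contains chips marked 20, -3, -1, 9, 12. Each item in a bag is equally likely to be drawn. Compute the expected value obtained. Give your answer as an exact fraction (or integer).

E[X | Bag 1] = (13 − 4 + 11 − 1)/4 = 19/4
E[X | Bag 2] = (20 − 3 − 1 + 9 + 12)/5 = 37/5
E[X] = (3/4)·19/4 + (1/4)·37/5 = 433/80

433/80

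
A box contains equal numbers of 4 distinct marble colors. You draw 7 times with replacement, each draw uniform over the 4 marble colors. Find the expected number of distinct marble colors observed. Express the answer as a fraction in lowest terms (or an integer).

14197/4096

Let Xⱼ=1 if type j appears at least once. P(Xⱼ=1) = 1 − ((4−1)/4)^7 = 14197/16384.
E[#distinct] = 4·14197/16384 = 14197/4096.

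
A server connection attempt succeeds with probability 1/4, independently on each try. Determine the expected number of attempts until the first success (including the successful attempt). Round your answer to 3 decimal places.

For a geometric distribution, E[trials] = 1/p = 1/(1/4) = 4.
≈ 4.000

4.000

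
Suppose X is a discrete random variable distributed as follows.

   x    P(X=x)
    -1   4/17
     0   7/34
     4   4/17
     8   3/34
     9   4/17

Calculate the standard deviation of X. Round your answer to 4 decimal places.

4.0310

E[X] = 60/17, E[X²] = 488/17
Var(X) = E[X²] − (E[X])² = 488/17 − 3600/289 = 4696/289
SD(X) = √(4696/289) ≈ 4.0310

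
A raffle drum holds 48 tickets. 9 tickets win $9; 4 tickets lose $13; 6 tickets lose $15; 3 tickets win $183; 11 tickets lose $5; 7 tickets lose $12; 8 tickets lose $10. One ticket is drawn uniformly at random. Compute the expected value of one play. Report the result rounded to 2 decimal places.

$5.60

E[payout] = (9/48)·9 + (4/48)·(-13) + (6/48)·(-15) + (3/48)·183 + (11/48)·(-5) + (7/48)·(-12) + (8/48)·(-10) = 269/48
≈ $5.60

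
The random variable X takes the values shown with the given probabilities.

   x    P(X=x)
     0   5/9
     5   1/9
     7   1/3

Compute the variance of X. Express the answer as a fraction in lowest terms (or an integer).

E[X] = (5/9)·0 + (1/9)·5 + (1/3)·7 = 26/9
E[X²] = (5/9)·0 + (1/9)·25 + (1/3)·49 = 172/9
Var(X) = 172/9 − (26/9)² = 872/81

872/81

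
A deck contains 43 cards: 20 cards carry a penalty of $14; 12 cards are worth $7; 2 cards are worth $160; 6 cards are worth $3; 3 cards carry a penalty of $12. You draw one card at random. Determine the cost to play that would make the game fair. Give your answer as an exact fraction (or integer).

106/43 dollars

E[payout] = (20/43)·(-14) + (12/43)·7 + (2/43)·160 + (6/43)·3 + (3/43)·(-12) = 106/43
Fair fee = E[payout] = 106/43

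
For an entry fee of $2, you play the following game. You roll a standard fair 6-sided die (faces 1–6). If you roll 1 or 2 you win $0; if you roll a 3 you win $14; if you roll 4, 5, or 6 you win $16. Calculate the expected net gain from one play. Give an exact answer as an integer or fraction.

E[payout] = (1/3)·0 + (1/6)·14 + (1/2)·16 = 31/3
Expected profit = 31/3 − 2 = 25/3

25/3 dollars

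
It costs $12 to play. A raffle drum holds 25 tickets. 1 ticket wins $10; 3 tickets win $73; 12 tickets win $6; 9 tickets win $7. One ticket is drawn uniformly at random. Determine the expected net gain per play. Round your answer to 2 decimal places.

$2.56

E[payout] = (1/25)·10 + (3/25)·73 + (12/25)·6 + (9/25)·7 = 364/25
Expected profit = 364/25 − 12 = 64/25 ≈ $2.56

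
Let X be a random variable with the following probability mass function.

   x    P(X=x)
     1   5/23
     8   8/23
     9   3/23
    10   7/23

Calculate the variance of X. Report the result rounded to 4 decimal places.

11.3875

E[X] = (5/23)·1 + (8/23)·8 + (3/23)·9 + (7/23)·10 = 166/23
E[X²] = (5/23)·1 + (8/23)·64 + (3/23)·81 + (7/23)·100 = 1460/23
Var(X) = 1460/23 − (166/23)² = 6024/529 ≈ 11.3875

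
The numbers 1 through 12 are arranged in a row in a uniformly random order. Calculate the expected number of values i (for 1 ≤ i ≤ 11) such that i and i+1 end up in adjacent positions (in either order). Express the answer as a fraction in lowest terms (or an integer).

For each i ∈ {1,…,11}, let Xᵢ = 1 if i and i+1 are adjacent. P(Xᵢ=1) = 2·(12−1)!/12! = 2/12.
By linearity, E[ΣXᵢ] = (11)·(2/12) = 11/6.

11/6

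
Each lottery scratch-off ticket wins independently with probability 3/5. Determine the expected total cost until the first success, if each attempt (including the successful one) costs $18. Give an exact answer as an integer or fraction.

$30

E[#attempts] = 1/p = 5/3; E[cost] = 18·5/3 = 30.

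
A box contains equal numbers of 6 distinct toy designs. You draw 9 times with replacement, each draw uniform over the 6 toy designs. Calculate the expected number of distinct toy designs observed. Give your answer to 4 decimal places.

Let Xⱼ=1 if type j appears at least once. P(Xⱼ=1) = 1 − ((6−1)/6)^9 = 8124571/10077696.
E[#distinct] = 6·8124571/10077696 = 8124571/1679616.
≈ 4.8372

4.8372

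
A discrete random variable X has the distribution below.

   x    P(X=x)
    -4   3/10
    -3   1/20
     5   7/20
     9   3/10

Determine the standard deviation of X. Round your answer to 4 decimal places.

E[X] = 31/10, E[X²] = 383/10
Var(X) = E[X²] − (E[X])² = 383/10 − 961/100 = 2869/100
SD(X) = √(2869/100) ≈ 5.3563

5.3563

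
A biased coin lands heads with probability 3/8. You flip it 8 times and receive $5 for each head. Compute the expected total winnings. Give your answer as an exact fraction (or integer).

E[#heads] = 8·3/8 = 3 (linearity over flips).
E[winnings] = 5·3 = 15.

$15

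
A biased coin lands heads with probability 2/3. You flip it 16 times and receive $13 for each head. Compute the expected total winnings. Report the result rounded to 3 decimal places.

$138.667

E[#heads] = 16·2/3 = 32/3 (linearity over flips).
E[winnings] = 13·32/3 = 416/3.
≈ 138.667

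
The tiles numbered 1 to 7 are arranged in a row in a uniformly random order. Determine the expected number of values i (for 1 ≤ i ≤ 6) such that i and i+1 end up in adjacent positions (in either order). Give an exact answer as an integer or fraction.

For each i ∈ {1,…,6}, let Xᵢ = 1 if i and i+1 are adjacent. P(Xᵢ=1) = 2·(7−1)!/7! = 2/7.
By linearity, E[ΣXᵢ] = (6)·(2/7) = 12/7.

12/7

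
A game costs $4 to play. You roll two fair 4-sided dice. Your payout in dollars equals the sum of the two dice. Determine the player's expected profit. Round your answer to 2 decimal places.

Distribution of the sum of the two dice: 2 w.p. 1/16, 3 w.p. 1/8, 4 w.p. 3/16, 5 w.p. 1/4, 6 w.p. 3/16, 7 w.p. 1/8, …
E[payout] = (1/16)·2 + (1/8)·3 + (3/16)·4 + (1/4)·5 + (3/16)·6 + (1/8)·7 + (1/16)·8 = 5
Expected profit = 5 − 4 = 1 ≈ $1.00

$1.00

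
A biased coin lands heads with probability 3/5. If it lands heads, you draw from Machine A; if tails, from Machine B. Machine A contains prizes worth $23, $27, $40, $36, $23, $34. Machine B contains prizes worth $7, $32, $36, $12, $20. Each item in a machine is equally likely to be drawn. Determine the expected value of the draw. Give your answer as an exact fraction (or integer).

1343/50 dollars

E[X | Machine A] = (23 + 27 + 40 + 36 + 23 + 34)/6 = 61/2
E[X | Machine B] = (7 + 32 + 36 + 12 + 20)/5 = 107/5
E[X] = (3/5)·61/2 + (2/5)·107/5 = 1343/50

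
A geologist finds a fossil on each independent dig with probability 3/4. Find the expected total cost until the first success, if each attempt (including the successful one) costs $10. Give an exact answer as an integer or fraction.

40/3 dollars

E[#attempts] = 1/p = 4/3; E[cost] = 10·4/3 = 40/3.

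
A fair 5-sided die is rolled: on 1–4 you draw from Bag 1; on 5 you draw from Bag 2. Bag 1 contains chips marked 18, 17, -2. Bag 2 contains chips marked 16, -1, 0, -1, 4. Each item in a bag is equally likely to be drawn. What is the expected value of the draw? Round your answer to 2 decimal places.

E[X | Bag 1] = (18 + 17 − 2)/3 = 11
E[X | Bag 2] = (16 − 1 + 0 − 1 + 4)/5 = 18/5
E[X] = (4/5)·11 + (1/5)·18/5 = 238/25 ≈ 9.52

9.52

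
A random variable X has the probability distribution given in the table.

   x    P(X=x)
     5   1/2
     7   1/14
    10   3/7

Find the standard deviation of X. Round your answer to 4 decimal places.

E[X] = 51/7, E[X²] = 412/7
Var(X) = E[X²] − (E[X])² = 412/7 − 2601/49 = 283/49
SD(X) = √(283/49) ≈ 2.4032

2.4032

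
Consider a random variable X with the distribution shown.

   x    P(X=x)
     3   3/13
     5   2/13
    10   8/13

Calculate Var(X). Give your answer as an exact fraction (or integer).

E[X] = (3/13)·3 + (2/13)·5 + (8/13)·10 = 99/13
E[X²] = (3/13)·9 + (2/13)·25 + (8/13)·100 = 877/13
Var(X) = 877/13 − (99/13)² = 1600/169

1600/169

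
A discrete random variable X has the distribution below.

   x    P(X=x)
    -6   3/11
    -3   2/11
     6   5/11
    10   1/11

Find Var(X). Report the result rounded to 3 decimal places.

34.793

E[X] = (3/11)·(-6) + (2/11)·(-3) + (5/11)·6 + (1/11)·10 = 16/11
E[X²] = (3/11)·36 + (2/11)·9 + (5/11)·36 + (1/11)·100 = 406/11
Var(X) = 406/11 − (16/11)² = 4210/121 ≈ 34.793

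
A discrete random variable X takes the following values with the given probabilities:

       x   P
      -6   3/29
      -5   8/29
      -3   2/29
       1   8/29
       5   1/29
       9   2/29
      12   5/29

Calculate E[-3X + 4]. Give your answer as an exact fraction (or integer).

35/29

E[-3x+4] = (3/29)·22 + (8/29)·19 + (2/29)·13 + (8/29)·1 + (1/29)·(-11) + (2/29)·(-23) + (5/29)·(-32)
     = 35/29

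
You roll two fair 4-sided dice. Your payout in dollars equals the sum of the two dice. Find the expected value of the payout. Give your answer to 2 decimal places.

$5.00

Distribution of the sum of the two dice: 2 w.p. 1/16, 3 w.p. 1/8, 4 w.p. 3/16, 5 w.p. 1/4, 6 w.p. 3/16, 7 w.p. 1/8, …
E[payout] = (1/16)·2 + (1/8)·3 + (3/16)·4 + (1/4)·5 + (3/16)·6 + (1/8)·7 + (1/16)·8 = 5
≈ $5.00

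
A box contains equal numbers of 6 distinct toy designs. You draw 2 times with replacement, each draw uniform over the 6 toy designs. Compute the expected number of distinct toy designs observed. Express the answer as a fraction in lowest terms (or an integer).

11/6

Let Xⱼ=1 if type j appears at least once. P(Xⱼ=1) = 1 − ((6−1)/6)^2 = 11/36.
E[#distinct] = 6·11/36 = 11/6.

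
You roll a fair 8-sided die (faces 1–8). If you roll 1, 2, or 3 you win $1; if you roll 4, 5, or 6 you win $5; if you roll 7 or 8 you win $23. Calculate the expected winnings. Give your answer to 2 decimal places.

E[payout] = (3/8)·1 + (3/8)·5 + (1/4)·23 = 8
≈ $8.00

$8.00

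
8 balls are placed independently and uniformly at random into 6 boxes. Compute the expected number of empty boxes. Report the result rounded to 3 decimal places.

1.395

Let Xⱼ=1 if box j is empty. P(Xⱼ=1) = ((6-1)/6)^8 = 390625/1679616.
By linearity, E[#empty] = 6·390625/1679616 = 390625/279936.
≈ 1.395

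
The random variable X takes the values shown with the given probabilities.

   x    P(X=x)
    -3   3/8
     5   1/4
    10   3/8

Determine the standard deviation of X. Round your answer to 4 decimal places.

E[X] = 31/8, E[X²] = 377/8
Var(X) = E[X²] − (E[X])² = 377/8 − 961/64 = 2055/64
SD(X) = √(2055/64) ≈ 5.6665

5.6665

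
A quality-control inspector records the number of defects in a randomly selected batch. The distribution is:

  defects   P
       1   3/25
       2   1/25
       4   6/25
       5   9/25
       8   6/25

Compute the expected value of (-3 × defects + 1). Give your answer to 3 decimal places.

-13.640

E[-3x+1] = (3/25)·(-2) + (1/25)·(-5) + (6/25)·(-11) + (9/25)·(-14) + (6/25)·(-23)
     = -341/25 ≈ -13.640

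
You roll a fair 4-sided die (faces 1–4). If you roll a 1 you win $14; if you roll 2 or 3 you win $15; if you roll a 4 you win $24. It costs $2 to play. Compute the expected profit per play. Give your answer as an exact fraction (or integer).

$15

E[payout] = (1/4)·14 + (1/2)·15 + (1/4)·24 = 17
Expected profit = 17 − 2 = 15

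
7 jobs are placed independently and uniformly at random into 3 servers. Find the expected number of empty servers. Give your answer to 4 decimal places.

Let Xⱼ=1 if server j is empty. P(Xⱼ=1) = ((3-1)/3)^7 = 128/2187.
By linearity, E[#empty] = 3·128/2187 = 128/729.
≈ 0.1756

0.1756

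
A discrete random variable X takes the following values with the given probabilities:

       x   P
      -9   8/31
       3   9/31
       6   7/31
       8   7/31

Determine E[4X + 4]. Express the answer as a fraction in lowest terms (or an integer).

336/31

E[4x+4] = (8/31)·(-32) + (9/31)·16 + (7/31)·28 + (7/31)·36
     = 336/31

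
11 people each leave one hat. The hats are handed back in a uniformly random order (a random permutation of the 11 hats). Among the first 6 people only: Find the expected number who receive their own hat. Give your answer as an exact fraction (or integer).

Let Xᵢ = 1 if person i gets their own hat. For each i, P(Xᵢ=1) = 1/11.
By linearity of expectation, E[X₁+…+X_6] = 6·(1/11) = 6/11.

6/11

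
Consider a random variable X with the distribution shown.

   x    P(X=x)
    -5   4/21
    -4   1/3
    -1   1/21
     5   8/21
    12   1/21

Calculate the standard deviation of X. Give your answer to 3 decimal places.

5.148

E[X] = 1/7, E[X²] = 557/21
Var(X) = E[X²] − (E[X])² = 557/21 − 1/49 = 3896/147
SD(X) = √(3896/147) ≈ 5.148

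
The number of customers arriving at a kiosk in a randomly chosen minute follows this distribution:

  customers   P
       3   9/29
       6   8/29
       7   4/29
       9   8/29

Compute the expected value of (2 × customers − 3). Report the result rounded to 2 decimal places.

E[2x-3] = (9/29)·3 + (8/29)·9 + (4/29)·11 + (8/29)·15
     = 263/29 ≈ 9.07

9.07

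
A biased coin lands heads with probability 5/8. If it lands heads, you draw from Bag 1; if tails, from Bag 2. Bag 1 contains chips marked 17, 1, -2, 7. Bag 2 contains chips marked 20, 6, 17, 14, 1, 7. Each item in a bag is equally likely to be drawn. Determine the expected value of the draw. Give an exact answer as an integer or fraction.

E[X | Bag 1] = (17 + 1 − 2 + 7)/4 = 23/4
E[X | Bag 2] = (20 + 6 + 17 + 14 + 1 + 7)/6 = 65/6
E[X] = (5/8)·23/4 + (3/8)·65/6 = 245/32

245/32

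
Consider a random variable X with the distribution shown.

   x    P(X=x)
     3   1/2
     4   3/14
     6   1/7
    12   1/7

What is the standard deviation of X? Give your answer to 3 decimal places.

3.058

E[X] = 69/14, E[X²] = 471/14
Var(X) = E[X²] − (E[X])² = 471/14 − 4761/196 = 1833/196
SD(X) = √(1833/196) ≈ 3.058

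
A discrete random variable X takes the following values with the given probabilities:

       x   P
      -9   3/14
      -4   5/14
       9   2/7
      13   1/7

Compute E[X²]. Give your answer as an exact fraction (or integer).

E[X²] = (3/14)·81 + (5/14)·16 + (2/7)·81 + (1/7)·169
     = 985/14

985/14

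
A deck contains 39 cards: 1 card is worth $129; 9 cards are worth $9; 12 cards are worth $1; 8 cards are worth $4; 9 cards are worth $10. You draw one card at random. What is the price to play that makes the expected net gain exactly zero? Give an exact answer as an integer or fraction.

344/39 dollars

E[payout] = (1/39)·129 + (9/39)·9 + (12/39)·1 + (8/39)·4 + (9/39)·10 = 344/39
Fair fee = E[payout] = 344/39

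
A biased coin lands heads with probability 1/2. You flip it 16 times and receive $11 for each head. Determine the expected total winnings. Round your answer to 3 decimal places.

E[#heads] = 16·1/2 = 8 (linearity over flips).
E[winnings] = 11·8 = 88.
≈ 88.000

$88.000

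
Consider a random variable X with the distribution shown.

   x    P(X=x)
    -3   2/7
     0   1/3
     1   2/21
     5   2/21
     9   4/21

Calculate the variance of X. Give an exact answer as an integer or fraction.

E[X] = (2/7)·(-3) + (1/3)·0 + (2/21)·1 + (2/21)·5 + (4/21)·9 = 10/7
E[X²] = (2/7)·9 + (1/3)·0 + (2/21)·1 + (2/21)·25 + (4/21)·81 = 430/21
Var(X) = 430/21 − (10/7)² = 2710/147

2710/147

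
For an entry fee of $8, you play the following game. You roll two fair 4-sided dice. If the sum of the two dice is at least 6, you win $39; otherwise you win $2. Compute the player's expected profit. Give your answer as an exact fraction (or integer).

E[payout] = (5/8)·2 + (3/8)·39 = 127/8
Expected profit = 127/8 − 8 = 63/8

63/8 dollars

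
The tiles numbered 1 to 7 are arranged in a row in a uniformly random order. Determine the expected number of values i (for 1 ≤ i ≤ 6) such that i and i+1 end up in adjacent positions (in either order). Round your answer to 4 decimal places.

For each i ∈ {1,…,6}, let Xᵢ = 1 if i and i+1 are adjacent. P(Xᵢ=1) = 2·(7−1)!/7! = 2/7.
By linearity, E[ΣXᵢ] = (6)·(2/7) = 12/7.
≈ 1.7143

1.7143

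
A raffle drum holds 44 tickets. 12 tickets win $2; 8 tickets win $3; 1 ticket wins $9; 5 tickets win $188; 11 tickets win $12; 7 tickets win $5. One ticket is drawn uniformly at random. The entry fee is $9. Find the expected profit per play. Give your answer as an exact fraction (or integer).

192/11 dollars

E[payout] = (12/44)·2 + (8/44)·3 + (1/44)·9 + (5/44)·188 + (11/44)·12 + (7/44)·5 = 291/11
Expected profit = 291/11 − 9 = 192/11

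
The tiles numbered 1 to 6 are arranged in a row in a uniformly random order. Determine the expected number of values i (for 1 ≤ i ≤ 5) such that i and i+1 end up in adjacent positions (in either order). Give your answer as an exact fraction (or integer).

For each i ∈ {1,…,5}, let Xᵢ = 1 if i and i+1 are adjacent. P(Xᵢ=1) = 2·(6−1)!/6! = 2/6.
By linearity, E[ΣXᵢ] = (5)·(2/6) = 5/3.

5/3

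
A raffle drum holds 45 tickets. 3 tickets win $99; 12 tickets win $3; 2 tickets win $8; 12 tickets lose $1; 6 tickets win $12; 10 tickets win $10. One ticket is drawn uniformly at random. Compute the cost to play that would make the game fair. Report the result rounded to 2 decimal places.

E[payout] = (3/45)·99 + (12/45)·3 + (2/45)·8 + (12/45)·(-1) + (6/45)·12 + (10/45)·10 = 509/45
Fair fee = E[payout] = 509/45 ≈ $11.31

$11.31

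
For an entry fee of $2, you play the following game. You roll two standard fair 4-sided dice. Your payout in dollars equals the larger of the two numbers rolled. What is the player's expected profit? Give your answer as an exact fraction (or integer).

Distribution of the larger of the two numbers rolled: 1 w.p. 1/16, 2 w.p. 3/16, 3 w.p. 5/16, 4 w.p. 7/16
E[payout] = (1/16)·1 + (3/16)·2 + (5/16)·3 + (7/16)·4 = 25/8
Expected profit = 25/8 − 2 = 9/8

9/8 dollars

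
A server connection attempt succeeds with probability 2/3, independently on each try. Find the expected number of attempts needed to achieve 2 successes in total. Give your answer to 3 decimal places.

3.000

By linearity (sum of 2 independent geometric waits), E[trials] = 2/p = 2/(2/3) = 3.
≈ 3.000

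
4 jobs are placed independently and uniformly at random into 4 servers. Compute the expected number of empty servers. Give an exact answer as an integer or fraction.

81/64

Let Xⱼ=1 if server j is empty. P(Xⱼ=1) = ((4-1)/4)^4 = 81/256.
By linearity, E[#empty] = 4·81/256 = 81/64.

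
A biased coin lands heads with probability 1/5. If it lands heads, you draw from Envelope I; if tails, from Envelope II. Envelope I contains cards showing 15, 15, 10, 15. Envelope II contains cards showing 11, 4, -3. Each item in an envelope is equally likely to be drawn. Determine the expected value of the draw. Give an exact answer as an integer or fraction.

119/20

E[X | Envelope I] = (15 + 15 + 10 + 15)/4 = 55/4
E[X | Envelope II] = (11 + 4 − 3)/3 = 4
E[X] = (1/5)·55/4 + (4/5)·4 = 119/20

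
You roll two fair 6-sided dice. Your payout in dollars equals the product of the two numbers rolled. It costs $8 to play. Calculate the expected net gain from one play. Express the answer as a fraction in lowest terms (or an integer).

Distribution of the product of the two numbers rolled: 1 w.p. 1/36, 2 w.p. 1/18, 3 w.p. 1/18, 4 w.p. 1/12, 5 w.p. 1/18, 6 w.p. 1/9, …
E[payout] = (1/36)·1 + (1/18)·2 + (1/18)·3 + (1/12)·4 + (1/18)·5 + (1/9)·6 + (1/18)·8 + (1/36)·9 + (1/18)·10 + (1/9)·12 + (1/18)·15 + (1/36)·16 + (1/18)·18 + (1/18)·20 + (1/18)·24 + (1/36)·25 + (1/18)·30 + (1/36)·36 = 49/4
Expected profit = 49/4 − 8 = 17/4

17/4 dollars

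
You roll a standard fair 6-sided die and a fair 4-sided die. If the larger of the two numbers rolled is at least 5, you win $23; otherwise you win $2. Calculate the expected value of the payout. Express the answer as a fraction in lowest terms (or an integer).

$9

E[payout] = (2/3)·2 + (1/3)·23 = 9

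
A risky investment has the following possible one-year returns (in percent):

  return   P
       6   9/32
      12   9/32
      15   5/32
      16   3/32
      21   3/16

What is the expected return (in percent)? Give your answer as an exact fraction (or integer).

411/32

E[X] = (9/32)·6 + (9/32)·12 + (5/32)·15 + (3/32)·16 + (3/16)·21
     = 411/32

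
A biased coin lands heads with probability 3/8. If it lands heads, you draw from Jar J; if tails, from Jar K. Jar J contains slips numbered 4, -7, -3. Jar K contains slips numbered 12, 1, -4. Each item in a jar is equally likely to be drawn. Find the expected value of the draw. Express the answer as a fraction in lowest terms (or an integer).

9/8

E[X | Jar J] = (4 − 7 − 3)/3 = -2
E[X | Jar K] = (12 + 1 − 4)/3 = 3
E[X] = (3/8)·(-2) + (5/8)·3 = 9/8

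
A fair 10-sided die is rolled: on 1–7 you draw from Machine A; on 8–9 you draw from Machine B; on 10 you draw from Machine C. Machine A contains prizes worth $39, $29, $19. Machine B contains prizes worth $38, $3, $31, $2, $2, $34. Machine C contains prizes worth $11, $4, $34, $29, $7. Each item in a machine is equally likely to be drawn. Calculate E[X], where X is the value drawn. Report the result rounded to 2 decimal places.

$25.67

E[X | Machine A] = (39 + 29 + 19)/3 = 29
E[X | Machine B] = (38 + 3 + 31 + 2 + 2 + 34)/6 = 55/3
E[X | Machine C] = (11 + 4 + 34 + 29 + 7)/5 = 17
E[X] = (7/10)·29 + (1/5)·55/3 + (1/10)·17 = 77/3 ≈ 25.67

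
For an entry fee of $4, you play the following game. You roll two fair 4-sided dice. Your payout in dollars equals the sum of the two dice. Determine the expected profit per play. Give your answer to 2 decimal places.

Distribution of the sum of the two dice: 2 w.p. 1/16, 3 w.p. 1/8, 4 w.p. 3/16, 5 w.p. 1/4, 6 w.p. 3/16, 7 w.p. 1/8, …
E[payout] = (1/16)·2 + (1/8)·3 + (3/16)·4 + (1/4)·5 + (3/16)·6 + (1/8)·7 + (1/16)·8 = 5
Expected profit = 5 − 4 = 1 ≈ $1.00

$1.00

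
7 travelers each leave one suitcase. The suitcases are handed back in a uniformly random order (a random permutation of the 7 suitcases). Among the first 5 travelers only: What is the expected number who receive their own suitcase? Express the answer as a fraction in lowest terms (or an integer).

5/7

Let Xᵢ = 1 if person i gets their own suitcase. For each i, P(Xᵢ=1) = 1/7.
By linearity of expectation, E[X₁+…+X_5] = 5·(1/7) = 5/7.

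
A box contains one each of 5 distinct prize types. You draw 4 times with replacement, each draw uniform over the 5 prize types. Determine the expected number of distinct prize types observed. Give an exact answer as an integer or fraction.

369/125

Let Xⱼ=1 if type j appears at least once. P(Xⱼ=1) = 1 − ((5−1)/5)^4 = 369/625.
E[#distinct] = 5·369/625 = 369/125.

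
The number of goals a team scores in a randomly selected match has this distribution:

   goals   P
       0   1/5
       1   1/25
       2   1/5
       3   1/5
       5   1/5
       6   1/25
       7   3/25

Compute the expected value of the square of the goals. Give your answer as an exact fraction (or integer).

E[X²] = (1/5)·0 + (1/25)·1 + (1/5)·4 + (1/5)·9 + (1/5)·25 + (1/25)·36 + (3/25)·49
     = 374/25

374/25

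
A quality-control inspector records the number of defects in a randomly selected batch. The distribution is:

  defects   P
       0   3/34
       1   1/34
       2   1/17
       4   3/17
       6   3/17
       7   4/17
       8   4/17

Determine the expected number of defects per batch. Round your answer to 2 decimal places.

5.44

E[X] = (3/34)·0 + (1/34)·1 + (1/17)·2 + (3/17)·4 + (3/17)·6 + (4/17)·7 + (4/17)·8
     = 185/34 ≈ 5.44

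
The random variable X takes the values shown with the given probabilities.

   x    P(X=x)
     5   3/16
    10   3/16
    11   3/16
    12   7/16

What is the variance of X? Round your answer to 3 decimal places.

6.609

E[X] = (3/16)·5 + (3/16)·10 + (3/16)·11 + (7/16)·12 = 81/8
E[X²] = (3/16)·25 + (3/16)·100 + (3/16)·121 + (7/16)·144 = 873/8
Var(X) = 873/8 − (81/8)² = 423/64 ≈ 6.609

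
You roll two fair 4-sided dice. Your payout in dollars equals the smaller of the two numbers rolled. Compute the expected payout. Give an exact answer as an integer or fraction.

15/8 dollars

Distribution of the smaller of the two numbers rolled: 1 w.p. 7/16, 2 w.p. 5/16, 3 w.p. 3/16, 4 w.p. 1/16
E[payout] = (7/16)·1 + (5/16)·2 + (3/16)·3 + (1/16)·4 = 15/8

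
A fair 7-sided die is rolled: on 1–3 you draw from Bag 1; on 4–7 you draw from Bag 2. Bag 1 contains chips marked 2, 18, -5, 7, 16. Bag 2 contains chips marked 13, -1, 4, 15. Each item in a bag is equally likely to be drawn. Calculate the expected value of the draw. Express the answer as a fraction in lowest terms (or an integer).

269/35

E[X | Bag 1] = (2 + 18 − 5 + 7 + 16)/5 = 38/5
E[X | Bag 2] = (13 − 1 + 4 + 15)/4 = 31/4
E[X] = (3/7)·38/5 + (4/7)·31/4 = 269/35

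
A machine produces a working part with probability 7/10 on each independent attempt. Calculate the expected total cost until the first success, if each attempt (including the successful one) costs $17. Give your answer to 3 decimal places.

E[#attempts] = 1/p = 10/7; E[cost] = 17·10/7 = 170/7.
≈ 24.286

$24.286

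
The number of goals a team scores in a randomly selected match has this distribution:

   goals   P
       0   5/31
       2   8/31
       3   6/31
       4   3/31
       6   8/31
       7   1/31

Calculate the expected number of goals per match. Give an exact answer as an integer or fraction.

E[X] = (5/31)·0 + (8/31)·2 + (6/31)·3 + (3/31)·4 + (8/31)·6 + (1/31)·7
     = 101/31

101/31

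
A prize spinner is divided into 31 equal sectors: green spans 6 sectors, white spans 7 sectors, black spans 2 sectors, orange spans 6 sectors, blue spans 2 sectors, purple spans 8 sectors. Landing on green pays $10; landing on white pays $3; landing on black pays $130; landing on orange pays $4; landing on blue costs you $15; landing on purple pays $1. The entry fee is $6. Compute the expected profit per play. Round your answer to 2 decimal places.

$5.06

E[payout] = (6/31)·10 + (7/31)·3 + (2/31)·130 + (6/31)·4 + (2/31)·(-15) + (8/31)·1 = 343/31
Expected profit = 343/31 − 6 = 157/31 ≈ $5.06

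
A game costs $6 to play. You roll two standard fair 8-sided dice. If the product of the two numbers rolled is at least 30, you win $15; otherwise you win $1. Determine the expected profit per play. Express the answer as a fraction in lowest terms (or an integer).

-41/32 dollars

E[payout] = (47/64)·1 + (17/64)·15 = 151/32
Expected profit = 151/32 − 6 = -41/32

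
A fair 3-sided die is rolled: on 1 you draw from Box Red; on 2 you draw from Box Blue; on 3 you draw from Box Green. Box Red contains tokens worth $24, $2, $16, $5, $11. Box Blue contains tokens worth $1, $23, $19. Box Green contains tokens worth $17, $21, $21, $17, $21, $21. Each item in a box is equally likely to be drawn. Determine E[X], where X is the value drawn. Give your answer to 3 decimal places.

$15.200

E[X | Box Red] = (24 + 2 + 16 + 5 + 11)/5 = 58/5
E[X | Box Blue] = (1 + 23 + 19)/3 = 43/3
E[X | Box Green] = (17 + 21 + 21 + 17 + 21 + 21)/6 = 59/3
E[X] = (1/3)·58/5 + (1/3)·43/3 + (1/3)·59/3 = 76/5 ≈ 15.200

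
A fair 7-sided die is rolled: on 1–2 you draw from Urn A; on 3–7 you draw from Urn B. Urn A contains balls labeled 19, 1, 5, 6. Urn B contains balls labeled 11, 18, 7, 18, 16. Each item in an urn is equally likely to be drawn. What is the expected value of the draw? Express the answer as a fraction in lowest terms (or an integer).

E[X | Urn A] = (19 + 1 + 5 + 6)/4 = 31/4
E[X | Urn B] = (11 + 18 + 7 + 18 + 16)/5 = 14
E[X] = (2/7)·31/4 + (5/7)·14 = 171/14

171/14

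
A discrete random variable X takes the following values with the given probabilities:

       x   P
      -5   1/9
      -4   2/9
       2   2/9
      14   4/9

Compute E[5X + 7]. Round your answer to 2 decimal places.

33.11

E[5x+7] = (1/9)·(-18) + (2/9)·(-13) + (2/9)·17 + (4/9)·77
     = 298/9 ≈ 33.11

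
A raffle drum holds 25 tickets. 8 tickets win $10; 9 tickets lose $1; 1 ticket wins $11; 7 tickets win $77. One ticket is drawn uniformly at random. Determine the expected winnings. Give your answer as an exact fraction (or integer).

E[payout] = (8/25)·10 + (9/25)·(-1) + (1/25)·11 + (7/25)·77 = 621/25

621/25 dollars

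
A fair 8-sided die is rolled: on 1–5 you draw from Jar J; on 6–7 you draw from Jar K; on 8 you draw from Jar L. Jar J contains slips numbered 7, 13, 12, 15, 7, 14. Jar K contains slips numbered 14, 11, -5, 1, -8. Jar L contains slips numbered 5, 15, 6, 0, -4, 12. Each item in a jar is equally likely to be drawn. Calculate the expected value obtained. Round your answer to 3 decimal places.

8.442

E[X | Jar J] = (7 + 13 + 12 + 15 + 7 + 14)/6 = 34/3
E[X | Jar K] = (14 + 11 − 5 + 1 − 8)/5 = 13/5
E[X | Jar L] = (5 + 15 + 6 + 0 − 4 + 12)/6 = 17/3
E[X] = (5/8)·34/3 + (1/4)·13/5 + (1/8)·17/3 = 1013/120 ≈ 8.442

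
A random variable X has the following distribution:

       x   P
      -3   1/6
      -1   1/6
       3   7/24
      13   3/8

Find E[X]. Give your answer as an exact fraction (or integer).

E[X] = (1/6)·(-3) + (1/6)·(-1) + (7/24)·3 + (3/8)·13
     = 61/12

61/12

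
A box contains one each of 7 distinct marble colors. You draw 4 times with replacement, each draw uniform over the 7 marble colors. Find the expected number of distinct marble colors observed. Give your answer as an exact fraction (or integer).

1105/343

Let Xⱼ=1 if type j appears at least once. P(Xⱼ=1) = 1 − ((7−1)/7)^4 = 1105/2401.
E[#distinct] = 7·1105/2401 = 1105/343.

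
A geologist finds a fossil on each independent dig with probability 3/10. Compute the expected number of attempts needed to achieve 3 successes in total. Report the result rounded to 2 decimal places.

10.00

By linearity (sum of 3 independent geometric waits), E[trials] = 3/p = 3/(3/10) = 10.
≈ 10.00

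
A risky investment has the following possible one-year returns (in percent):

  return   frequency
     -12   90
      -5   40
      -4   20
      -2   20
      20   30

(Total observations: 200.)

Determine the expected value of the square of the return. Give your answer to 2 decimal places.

Total = 200, so P(return=-12) = 90/200, etc.
E[X²] = (9/20)·144 + (1/5)·25 + (1/10)·16 + (1/10)·4 + (3/20)·400
     = 659/5 ≈ 131.80

131.80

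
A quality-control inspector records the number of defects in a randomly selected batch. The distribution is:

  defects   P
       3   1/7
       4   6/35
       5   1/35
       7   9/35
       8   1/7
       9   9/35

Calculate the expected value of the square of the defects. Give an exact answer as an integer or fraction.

1656/35

E[X²] = (1/7)·9 + (6/35)·16 + (1/35)·25 + (9/35)·49 + (1/7)·64 + (9/35)·81
     = 1656/35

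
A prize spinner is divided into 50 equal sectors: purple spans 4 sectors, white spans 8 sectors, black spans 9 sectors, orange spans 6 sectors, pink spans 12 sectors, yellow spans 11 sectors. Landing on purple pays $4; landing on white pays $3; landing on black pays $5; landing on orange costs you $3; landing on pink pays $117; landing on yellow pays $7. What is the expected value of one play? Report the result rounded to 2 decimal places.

$30.96

E[payout] = (4/50)·4 + (8/50)·3 + (9/50)·5 + (6/50)·(-3) + (12/50)·117 + (11/50)·7 = 774/25
≈ $30.96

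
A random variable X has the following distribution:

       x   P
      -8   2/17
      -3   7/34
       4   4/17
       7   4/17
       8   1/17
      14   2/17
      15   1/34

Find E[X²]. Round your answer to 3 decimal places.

58.118

E[X²] = (2/17)·64 + (7/34)·9 + (4/17)·16 + (4/17)·49 + (1/17)·64 + (2/17)·196 + (1/34)·225
     = 988/17 ≈ 58.118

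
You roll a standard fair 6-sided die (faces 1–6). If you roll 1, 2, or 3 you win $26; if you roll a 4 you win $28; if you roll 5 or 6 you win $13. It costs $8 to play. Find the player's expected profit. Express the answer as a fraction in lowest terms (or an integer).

E[payout] = (1/3)·13 + (1/2)·26 + (1/6)·28 = 22
Expected profit = 22 − 8 = 14

$14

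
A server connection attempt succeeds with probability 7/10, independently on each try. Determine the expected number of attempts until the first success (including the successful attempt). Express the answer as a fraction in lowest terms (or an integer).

10/7

For a geometric distribution, E[trials] = 1/p = 1/(7/10) = 10/7.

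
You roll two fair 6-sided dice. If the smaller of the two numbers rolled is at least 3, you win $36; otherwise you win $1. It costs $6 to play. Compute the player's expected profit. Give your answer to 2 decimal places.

E[payout] = (5/9)·1 + (4/9)·36 = 149/9
Expected profit = 149/9 − 6 = 95/9 ≈ $10.56

$10.56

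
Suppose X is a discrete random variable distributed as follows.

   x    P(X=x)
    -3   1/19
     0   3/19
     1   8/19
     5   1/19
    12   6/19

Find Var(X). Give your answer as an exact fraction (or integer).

10490/361

E[X] = (1/19)·(-3) + (3/19)·0 + (8/19)·1 + (1/19)·5 + (6/19)·12 = 82/19
E[X²] = (1/19)·9 + (3/19)·0 + (8/19)·1 + (1/19)·25 + (6/19)·144 = 906/19
Var(X) = 906/19 − (82/19)² = 10490/361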